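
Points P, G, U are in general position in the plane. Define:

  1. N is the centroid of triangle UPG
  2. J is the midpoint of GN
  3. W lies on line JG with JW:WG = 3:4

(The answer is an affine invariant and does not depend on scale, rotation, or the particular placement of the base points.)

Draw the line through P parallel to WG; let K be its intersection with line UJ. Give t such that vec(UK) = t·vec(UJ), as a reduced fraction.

Choose coordinates P = (0, 0), G = (1, 0), U = (0, 1).
1. N is the centroid of triangle UPG ⇒ N = (1/3, 1/3)
2. J is the midpoint of GN ⇒ J = (2/3, 1/6)
3. W lies on line JG with JW:WG = 3:4 ⇒ W = (17/21, 2/21)
through P parallel to WG: direction (4/21, -2/21); meets UJ at K = (4/3, -2/3)
K = U + t·(J−U) with t = 2

t = 2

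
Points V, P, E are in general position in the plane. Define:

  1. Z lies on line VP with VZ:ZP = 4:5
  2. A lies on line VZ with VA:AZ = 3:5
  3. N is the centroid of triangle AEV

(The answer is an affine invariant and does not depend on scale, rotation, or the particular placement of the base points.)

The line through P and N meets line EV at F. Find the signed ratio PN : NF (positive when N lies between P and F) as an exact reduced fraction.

Set V = (0, 0), P = (1, 0), E = (0, 1); any affine frame gives the same invariant.
1. Z lies on line VP with VZ:ZP = 4:5 ⇒ Z = (4/9, 0)
2. A lies on line VZ with VA:AZ = 3:5 ⇒ A = (1/6, 0)
3. N is the centroid of triangle AEV ⇒ N = (1/18, 1/3)
line PN meets EV at F = (0, 6/17)
N = P + t·(F−P) with t = 17/18, so PN:NF = 17/18:1/18

PN:NF = 17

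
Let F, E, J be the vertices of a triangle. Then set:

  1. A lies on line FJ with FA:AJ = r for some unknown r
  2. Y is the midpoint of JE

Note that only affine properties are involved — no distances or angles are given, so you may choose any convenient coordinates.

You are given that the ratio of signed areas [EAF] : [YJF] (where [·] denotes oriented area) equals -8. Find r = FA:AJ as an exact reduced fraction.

r = -4/5

Assign F = (0, 0), E = (1, 0), J = (0, 1) — the answer is frame-independent, so this choice is without loss of generality.
1. With FA:AJ = r, write λ = r/(r+1) so A = F + λ·(J−F); A is affine-linear in λ
2. Y is the midpoint of JE ⇒ Y = (1/2, 1/2)
Every point depending on A is an affine combination of A and λ-independent points, so each such coordinate is linear in λ; the λ² term in each signed area is a multiple of (J−F)×(J−F) = 0, so 2·[EAF] and 2·[YJF] are each linear in λ. Evaluating at λ=0 and λ=1:
  2·[EAF] = λ,   2·[YJF] = 1/2
So [EAF]:[YJF] = (λ) / (1/2). Setting this equal to -8:
  λ = -8·(1/2)  ⇒  λ = -4
Then r = λ/(1−λ) = (-4)/(5) = -4/5. Check: with r = -4/5, A = (0, -4) and [EAF]:[YJF] = -8 as required.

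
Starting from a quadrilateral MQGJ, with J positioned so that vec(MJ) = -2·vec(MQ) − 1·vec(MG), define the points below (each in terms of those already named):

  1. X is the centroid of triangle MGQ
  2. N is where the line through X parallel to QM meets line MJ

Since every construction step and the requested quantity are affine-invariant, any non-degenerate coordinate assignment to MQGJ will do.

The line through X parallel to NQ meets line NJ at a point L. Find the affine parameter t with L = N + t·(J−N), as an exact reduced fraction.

Assign M = (0, 0), Q = (1, 0), G = (0, 1), J = (-2, -1) — the answer is frame-independent, so this choice is without loss of generality.
1. X is the centroid of triangle MGQ ⇒ X = (1/3, 1/3)
2. N is where the line through X parallel to QM meets line MJ ⇒ N = (2/3, 1/3)
through X parallel to NQ: direction (1/3, -1/3); meets NJ at L = (4/9, 2/9)
L = N + t·(J−N) with t = 1/12

t = 1/12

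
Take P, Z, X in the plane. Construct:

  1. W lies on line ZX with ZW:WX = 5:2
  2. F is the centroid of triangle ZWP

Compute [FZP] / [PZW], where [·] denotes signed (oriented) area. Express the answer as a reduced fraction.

[FZP]:[PZW] = -1/3

Assign P = (0, 0), Z = (1, 0), X = (0, 1) — the answer is frame-independent, so this choice is without loss of generality.
1. W lies on line ZX with ZW:WX = 5:2 ⇒ W = (2/7, 5/7)
2. F is the centroid of triangle ZWP ⇒ F = (3/7, 5/21)
2·[FZP] = -5/21, 2·[PZW] = 5/7
[FZP]:[PZW] = -5/21:5/7 = -1/3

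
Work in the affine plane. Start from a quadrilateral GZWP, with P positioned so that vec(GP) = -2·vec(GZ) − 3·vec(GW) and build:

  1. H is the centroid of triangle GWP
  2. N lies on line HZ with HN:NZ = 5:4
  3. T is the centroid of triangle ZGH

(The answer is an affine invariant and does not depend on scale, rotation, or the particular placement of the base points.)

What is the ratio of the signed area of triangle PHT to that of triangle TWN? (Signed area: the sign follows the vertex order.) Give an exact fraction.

[PHT]:[TWN] = 99/14

Choose coordinates G = (0, 0), Z = (1, 0), W = (0, 1), P = (-2, -3).
1. H is the centroid of triangle GWP ⇒ H = (-2/3, -2/3)
2. N lies on line HZ with HN:NZ = 5:4 ⇒ N = (7/27, -8/27)
3. T is the centroid of triangle ZGH ⇒ T = (1/9, -2/9)
2·[PHT] = -11/9, 2·[TWN] = -14/81
[PHT]:[TWN] = -11/9:-14/81 = 99/14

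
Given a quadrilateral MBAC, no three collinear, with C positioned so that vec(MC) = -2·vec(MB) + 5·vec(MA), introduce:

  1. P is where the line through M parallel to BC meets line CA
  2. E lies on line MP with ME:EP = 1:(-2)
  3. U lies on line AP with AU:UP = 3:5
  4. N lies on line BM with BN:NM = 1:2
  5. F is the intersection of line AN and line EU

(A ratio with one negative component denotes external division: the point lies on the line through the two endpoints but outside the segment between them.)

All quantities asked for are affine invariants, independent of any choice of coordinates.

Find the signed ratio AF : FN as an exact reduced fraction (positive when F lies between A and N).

AF:FN = -54/55

Set M = (0, 0), B = (1, 0), A = (0, 1), C = (-2, 5); any affine frame gives the same invariant.
1. P is where the line through M parallel to BC meets line CA ⇒ P = (3, -5)
2. E lies on line MP with ME:EP = 1:(-2) ⇒ E = (-3, 5)
3. U lies on line AP with AU:UP = 3:5 ⇒ U = (9/8, -5/4)
4. N lies on line BM with BN:NM = 1:2 ⇒ N = (2/3, 0)
5. F is the intersection of line AN and line EU ⇒ F = (-36, 55)
F = A + t·(N−A) with t = -54, so AF:FN = t:(1−t) = -54:55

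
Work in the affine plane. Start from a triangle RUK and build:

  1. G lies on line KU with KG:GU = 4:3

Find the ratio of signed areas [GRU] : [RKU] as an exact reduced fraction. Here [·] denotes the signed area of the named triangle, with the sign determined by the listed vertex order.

Work in coordinates with R = (0, 0), U = (1, 0), K = (0, 1).
1. G lies on line KU with KG:GU = 4:3 ⇒ G = (4/7, 3/7)
2·[GRU] = 3/7, 2·[RKU] = -1
[GRU]:[RKU] = 3/7:-1 = -3/7

[GRU]:[RKU] = -3/7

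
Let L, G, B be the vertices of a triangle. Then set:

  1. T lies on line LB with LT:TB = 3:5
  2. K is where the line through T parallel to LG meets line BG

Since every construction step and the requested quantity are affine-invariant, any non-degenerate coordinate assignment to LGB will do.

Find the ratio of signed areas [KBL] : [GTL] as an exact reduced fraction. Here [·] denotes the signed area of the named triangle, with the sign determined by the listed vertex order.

[KBL]:[GTL] = 5/3

Work in coordinates with L = (0, 0), G = (1, 0), B = (0, 1).
1. T lies on line LB with LT:TB = 3:5 ⇒ T = (0, 3/8)
2. K is where the line through T parallel to LG meets line BG ⇒ K = (5/8, 3/8)
2·[KBL] = 5/8, 2·[GTL] = 3/8
[KBL]:[GTL] = 5/8:3/8 = 5/3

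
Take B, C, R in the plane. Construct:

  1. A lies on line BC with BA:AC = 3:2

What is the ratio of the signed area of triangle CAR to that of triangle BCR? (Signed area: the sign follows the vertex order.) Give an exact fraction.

Assign B = (0, 0), C = (1, 0), R = (0, 1) — the answer is frame-independent, so this choice is without loss of generality.
1. A lies on line BC with BA:AC = 3:2 ⇒ A = (3/5, 0)
2·[CAR] = -2/5, 2·[BCR] = 1
[CAR]:[BCR] = -2/5:1 = -2/5

[CAR]:[BCR] = -2/5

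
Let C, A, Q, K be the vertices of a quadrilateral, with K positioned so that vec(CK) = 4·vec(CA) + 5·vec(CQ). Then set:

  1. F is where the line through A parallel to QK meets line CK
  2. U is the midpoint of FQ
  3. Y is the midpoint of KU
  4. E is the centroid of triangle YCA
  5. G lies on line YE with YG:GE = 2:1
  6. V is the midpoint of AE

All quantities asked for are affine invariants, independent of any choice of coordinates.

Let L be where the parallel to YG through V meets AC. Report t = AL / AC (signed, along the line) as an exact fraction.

Work in coordinates with C = (0, 0), A = (1, 0), Q = (0, 1), K = (4, 5).
1. F is where the line through A parallel to QK meets line CK ⇒ F = (-4, -5)
2. U is the midpoint of FQ ⇒ U = (-2, -2)
3. Y is the midpoint of KU ⇒ Y = (1, 3/2)
4. E is the centroid of triangle YCA ⇒ E = (2/3, 1/2)
5. G lies on line YE with YG:GE = 2:1 ⇒ G = (7/9, 5/6)
6. V is the midpoint of AE ⇒ V = (5/6, 1/4)
through V parallel to YG: direction (-2/9, -2/3); meets AC at L = (3/4, 0)
L = A + t·(C−A) with t = 1/4

t = 1/4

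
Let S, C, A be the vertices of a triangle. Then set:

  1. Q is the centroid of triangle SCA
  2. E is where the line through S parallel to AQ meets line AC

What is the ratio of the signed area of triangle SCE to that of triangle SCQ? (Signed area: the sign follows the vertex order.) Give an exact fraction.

Work in coordinates with S = (0, 0), C = (1, 0), A = (0, 1).
1. Q is the centroid of triangle SCA ⇒ Q = (1/3, 1/3)
2. E is where the line through S parallel to AQ meets line AC ⇒ E = (-1, 2)
2·[SCE] = 2, 2·[SCQ] = 1/3
[SCE]:[SCQ] = 2:1/3 = 6

[SCE]:[SCQ] = 6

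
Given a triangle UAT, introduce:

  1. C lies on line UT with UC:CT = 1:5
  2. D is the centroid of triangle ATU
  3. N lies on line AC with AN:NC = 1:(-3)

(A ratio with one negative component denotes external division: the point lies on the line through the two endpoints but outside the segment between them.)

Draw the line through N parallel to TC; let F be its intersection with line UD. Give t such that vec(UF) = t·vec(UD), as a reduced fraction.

t = 9/2

Assign U = (0, 0), A = (1, 0), T = (0, 1) — the answer is frame-independent, so this choice is without loss of generality.
1. C lies on line UT with UC:CT = 1:5 ⇒ C = (0, 1/6)
2. D is the centroid of triangle ATU ⇒ D = (1/3, 1/3)
3. N lies on line AC with AN:NC = 1:(-3) ⇒ N = (3/2, -1/12)
through N parallel to TC: direction (0, -5/6); meets UD at F = (3/2, 3/2)
F = U + t·(D−U) with t = 9/2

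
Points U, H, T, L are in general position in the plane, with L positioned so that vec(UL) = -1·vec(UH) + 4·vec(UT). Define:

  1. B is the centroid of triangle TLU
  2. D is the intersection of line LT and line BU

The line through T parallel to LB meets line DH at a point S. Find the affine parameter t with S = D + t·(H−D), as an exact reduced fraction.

t = 1/11

Set U = (0, 0), H = (1, 0), T = (0, 1), L = (-1, 4); any affine frame gives the same invariant.
1. B is the centroid of triangle TLU ⇒ B = (-1/3, 5/3)
2. D is the intersection of line LT and line BU ⇒ D = (-1/2, 5/2)
through T parallel to LB: direction (2/3, -7/3); meets DH at S = (-4/11, 25/11)
S = D + t·(H−D) with t = 1/11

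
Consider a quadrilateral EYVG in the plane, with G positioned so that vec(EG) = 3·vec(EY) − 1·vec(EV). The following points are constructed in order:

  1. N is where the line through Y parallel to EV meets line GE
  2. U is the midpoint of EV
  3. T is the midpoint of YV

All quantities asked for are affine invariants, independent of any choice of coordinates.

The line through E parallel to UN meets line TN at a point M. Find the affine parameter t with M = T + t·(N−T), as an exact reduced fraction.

t = 11/5

Set E = (0, 0), Y = (1, 0), V = (0, 1), G = (3, -1); any affine frame gives the same invariant.
1. N is where the line through Y parallel to EV meets line GE ⇒ N = (1, -1/3)
2. U is the midpoint of EV ⇒ U = (0, 1/2)
3. T is the midpoint of YV ⇒ T = (1/2, 1/2)
through E parallel to UN: direction (1, -5/6); meets TN at M = (8/5, -4/3)
M = T + t·(N−T) with t = 11/5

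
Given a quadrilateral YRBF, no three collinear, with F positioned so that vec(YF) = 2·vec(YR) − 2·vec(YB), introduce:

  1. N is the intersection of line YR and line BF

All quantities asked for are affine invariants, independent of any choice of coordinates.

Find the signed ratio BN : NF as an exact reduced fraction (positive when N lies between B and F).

BN:NF = 1/2

Choose coordinates Y = (0, 0), R = (1, 0), B = (0, 1), F = (2, -2).
1. N is the intersection of line YR and line BF ⇒ N = (2/3, 0)
N = B + t·(F−B) with t = 1/3, so BN:NF = t:(1−t) = 1/3:2/3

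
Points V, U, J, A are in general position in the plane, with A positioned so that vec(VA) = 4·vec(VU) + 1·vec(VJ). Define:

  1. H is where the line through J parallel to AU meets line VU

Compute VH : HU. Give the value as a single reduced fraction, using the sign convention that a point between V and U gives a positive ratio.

VH:HU = -3/4

Work in coordinates with V = (0, 0), U = (1, 0), J = (0, 1), A = (4, 1).
1. H is where the line through J parallel to AU meets line VU ⇒ H = (-3, 0)
H = V + t·(U−V) with t = -3, so VH:HU = t:(1−t) = -3:4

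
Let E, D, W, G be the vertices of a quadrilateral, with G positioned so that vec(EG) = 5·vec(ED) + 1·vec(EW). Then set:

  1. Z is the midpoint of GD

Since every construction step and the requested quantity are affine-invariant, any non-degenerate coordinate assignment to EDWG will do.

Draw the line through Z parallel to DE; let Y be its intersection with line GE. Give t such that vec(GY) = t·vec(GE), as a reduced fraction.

t = 1/2

Choose coordinates E = (0, 0), D = (1, 0), W = (0, 1), G = (5, 1).
1. Z is the midpoint of GD ⇒ Z = (3, 1/2)
through Z parallel to DE: direction (-1, 0); meets GE at Y = (5/2, 1/2)
Y = G + t·(E−G) with t = 1/2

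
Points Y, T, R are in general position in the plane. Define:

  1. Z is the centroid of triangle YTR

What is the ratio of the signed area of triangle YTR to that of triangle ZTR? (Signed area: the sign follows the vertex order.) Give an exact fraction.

[YTR]:[ZTR] = 3

Set Y = (0, 0), T = (1, 0), R = (0, 1); any affine frame gives the same invariant.
1. Z is the centroid of triangle YTR ⇒ Z = (1/3, 1/3)
2·[YTR] = 1, 2·[ZTR] = 1/3
[YTR]:[ZTR] = 1:1/3 = 3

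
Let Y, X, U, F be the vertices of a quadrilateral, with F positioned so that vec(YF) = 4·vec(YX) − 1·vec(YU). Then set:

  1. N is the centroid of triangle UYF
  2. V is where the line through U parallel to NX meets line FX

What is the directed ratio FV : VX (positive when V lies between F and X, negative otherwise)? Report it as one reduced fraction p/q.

FV:VX = -2

Choose coordinates Y = (0, 0), X = (1, 0), U = (0, 1), F = (4, -1).
1. N is the centroid of triangle UYF ⇒ N = (4/3, 0)
2. V is where the line through U parallel to NX meets line FX ⇒ V = (-2, 1)
V = F + t·(X−F) with t = 2, so FV:VX = t:(1−t) = 2:-1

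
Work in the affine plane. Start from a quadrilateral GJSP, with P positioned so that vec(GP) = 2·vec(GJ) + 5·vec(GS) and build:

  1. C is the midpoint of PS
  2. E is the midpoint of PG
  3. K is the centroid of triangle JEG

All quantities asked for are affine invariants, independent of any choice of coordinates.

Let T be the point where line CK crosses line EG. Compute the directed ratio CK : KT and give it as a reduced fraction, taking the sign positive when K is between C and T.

CK:KT = -8/5

Choose coordinates G = (0, 0), J = (1, 0), S = (0, 1), P = (2, 5).
1. C is the midpoint of PS ⇒ C = (1, 3)
2. E is the midpoint of PG ⇒ E = (1, 5/2)
3. K is the centroid of triangle JEG ⇒ K = (2/3, 5/6)
line CK meets EG at T = (7/8, 35/16)
K = C + t·(T−C) with t = 8/3, so CK:KT = 8/3:-5/3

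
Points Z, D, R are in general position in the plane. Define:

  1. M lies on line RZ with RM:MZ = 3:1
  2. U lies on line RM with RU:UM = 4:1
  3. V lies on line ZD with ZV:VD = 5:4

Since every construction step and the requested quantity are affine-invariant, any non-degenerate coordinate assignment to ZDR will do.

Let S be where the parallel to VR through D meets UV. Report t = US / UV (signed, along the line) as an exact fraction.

t = 7/3

Assign Z = (0, 0), D = (1, 0), R = (0, 1) — the answer is frame-independent, so this choice is without loss of generality.
1. M lies on line RZ with RM:MZ = 3:1 ⇒ M = (0, 1/4)
2. U lies on line RM with RU:UM = 4:1 ⇒ U = (0, 2/5)
3. V lies on line ZD with ZV:VD = 5:4 ⇒ V = (5/9, 0)
through D parallel to VR: direction (-5/9, 1); meets UV at S = (35/27, -8/15)
S = U + t·(V−U) with t = 7/3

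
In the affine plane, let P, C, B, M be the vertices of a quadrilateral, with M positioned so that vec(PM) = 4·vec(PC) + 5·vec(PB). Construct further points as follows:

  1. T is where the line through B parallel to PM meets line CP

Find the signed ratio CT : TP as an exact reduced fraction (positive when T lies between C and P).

Set P = (0, 0), C = (1, 0), B = (0, 1), M = (4, 5); any affine frame gives the same invariant.
1. T is where the line through B parallel to PM meets line CP ⇒ T = (-4/5, 0)
T = C + t·(P−C) with t = 9/5, so CT:TP = t:(1−t) = 9/5:-4/5

CT:TP = -9/4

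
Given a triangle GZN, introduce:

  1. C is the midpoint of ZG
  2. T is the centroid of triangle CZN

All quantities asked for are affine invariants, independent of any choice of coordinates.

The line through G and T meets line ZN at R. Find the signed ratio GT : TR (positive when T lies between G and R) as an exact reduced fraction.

GT:TR = 5

Assign G = (0, 0), Z = (1, 0), N = (0, 1) — the answer is frame-independent, so this choice is without loss of generality.
1. C is the midpoint of ZG ⇒ C = (1/2, 0)
2. T is the centroid of triangle CZN ⇒ T = (1/2, 1/3)
line GT meets ZN at R = (3/5, 2/5)
T = G + t·(R−G) with t = 5/6, so GT:TR = 5/6:1/6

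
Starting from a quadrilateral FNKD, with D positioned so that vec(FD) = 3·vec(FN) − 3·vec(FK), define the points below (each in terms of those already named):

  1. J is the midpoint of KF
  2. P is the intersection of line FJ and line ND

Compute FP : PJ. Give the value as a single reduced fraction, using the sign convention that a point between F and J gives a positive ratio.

FP:PJ = -3/2

Set F = (0, 0), N = (1, 0), K = (0, 1), D = (3, -3); any affine frame gives the same invariant.
1. J is the midpoint of KF ⇒ J = (0, 1/2)
2. P is the intersection of line FJ and line ND ⇒ P = (0, 3/2)
P = F + t·(J−F) with t = 3, so FP:PJ = t:(1−t) = 3:-2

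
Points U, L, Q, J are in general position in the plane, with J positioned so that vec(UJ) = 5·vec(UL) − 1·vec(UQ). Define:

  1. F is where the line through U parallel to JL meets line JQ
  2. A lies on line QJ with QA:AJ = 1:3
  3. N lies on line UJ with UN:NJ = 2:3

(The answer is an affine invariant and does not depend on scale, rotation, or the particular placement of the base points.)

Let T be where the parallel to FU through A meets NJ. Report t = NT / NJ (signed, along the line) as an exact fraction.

Assign U = (0, 0), L = (1, 0), Q = (0, 1), J = (5, -1) — the answer is frame-independent, so this choice is without loss of generality.
1. F is where the line through U parallel to JL meets line JQ ⇒ F = (20/3, -5/3)
2. A lies on line QJ with QA:AJ = 1:3 ⇒ A = (5/4, 1/2)
3. N lies on line UJ with UN:NJ = 2:3 ⇒ N = (2, -2/5)
through A parallel to FU: direction (-20/3, 5/3); meets NJ at T = (65/4, -13/4)
T = N + t·(J−N) with t = 19/4

t = 19/4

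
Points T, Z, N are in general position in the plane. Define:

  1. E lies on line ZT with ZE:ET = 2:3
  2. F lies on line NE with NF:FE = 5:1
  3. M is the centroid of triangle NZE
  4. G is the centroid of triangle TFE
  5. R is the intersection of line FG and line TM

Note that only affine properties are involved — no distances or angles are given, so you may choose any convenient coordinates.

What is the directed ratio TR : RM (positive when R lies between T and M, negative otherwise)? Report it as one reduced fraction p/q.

Work in coordinates with T = (0, 0), Z = (1, 0), N = (0, 1).
1. E lies on line ZT with ZE:ET = 2:3 ⇒ E = (3/5, 0)
2. F lies on line NE with NF:FE = 5:1 ⇒ F = (1/2, 1/6)
3. M is the centroid of triangle NZE ⇒ M = (8/15, 1/3)
4. G is the centroid of triangle TFE ⇒ G = (11/30, 1/18)
5. R is the intersection of line FG and line TM ⇒ R = (6/5, 3/4)
R = T + t·(M−T) with t = 9/4, so TR:RM = t:(1−t) = 9/4:-5/4

TR:RM = -9/5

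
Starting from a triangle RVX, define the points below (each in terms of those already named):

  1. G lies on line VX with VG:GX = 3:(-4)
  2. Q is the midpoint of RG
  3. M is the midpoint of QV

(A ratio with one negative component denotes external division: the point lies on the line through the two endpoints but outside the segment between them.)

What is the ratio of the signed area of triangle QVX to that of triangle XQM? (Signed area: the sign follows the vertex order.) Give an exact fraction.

[QVX]:[XQM] = 2

Work in coordinates with R = (0, 0), V = (1, 0), X = (0, 1).
1. G lies on line VX with VG:GX = 3:(-4) ⇒ G = (4, -3)
2. Q is the midpoint of RG ⇒ Q = (2, -3/2)
3. M is the midpoint of QV ⇒ M = (3/2, -3/4)
2·[QVX] = 1/2, 2·[XQM] = 1/4
[QVX]:[XQM] = 1/2:1/4 = 2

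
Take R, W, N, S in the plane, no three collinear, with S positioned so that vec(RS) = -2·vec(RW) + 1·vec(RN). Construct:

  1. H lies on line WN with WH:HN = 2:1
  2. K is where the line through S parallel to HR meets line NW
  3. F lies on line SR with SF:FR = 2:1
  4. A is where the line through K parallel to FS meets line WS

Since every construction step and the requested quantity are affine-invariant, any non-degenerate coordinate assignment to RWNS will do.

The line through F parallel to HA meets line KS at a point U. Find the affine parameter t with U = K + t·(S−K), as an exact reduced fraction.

t = 12/11

Assign R = (0, 0), W = (1, 0), N = (0, 1), S = (-2, 1) — the answer is frame-independent, so this choice is without loss of generality.
1. H lies on line WN with WH:HN = 2:1 ⇒ H = (1/3, 2/3)
2. K is where the line through S parallel to HR meets line NW ⇒ K = (-4/3, 7/3)
3. F lies on line SR with SF:FR = 2:1 ⇒ F = (-2/3, 1/3)
4. A is where the line through K parallel to FS meets line WS ⇒ A = (8, -7/3)
through F parallel to HA: direction (23/3, -3); meets KS at U = (-68/33, 29/33)
U = K + t·(S−K) with t = 12/11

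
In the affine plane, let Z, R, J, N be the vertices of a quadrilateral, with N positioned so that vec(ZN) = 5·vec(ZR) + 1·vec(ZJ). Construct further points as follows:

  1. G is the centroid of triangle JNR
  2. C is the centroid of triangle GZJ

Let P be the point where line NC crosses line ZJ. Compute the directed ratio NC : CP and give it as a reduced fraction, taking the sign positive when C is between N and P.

NC:CP = 13/2

Choose coordinates Z = (0, 0), R = (1, 0), J = (0, 1), N = (5, 1).
1. G is the centroid of triangle JNR ⇒ G = (2, 2/3)
2. C is the centroid of triangle GZJ ⇒ C = (2/3, 5/9)
line NC meets ZJ at P = (0, 19/39)
C = N + t·(P−N) with t = 13/15, so NC:CP = 13/15:2/15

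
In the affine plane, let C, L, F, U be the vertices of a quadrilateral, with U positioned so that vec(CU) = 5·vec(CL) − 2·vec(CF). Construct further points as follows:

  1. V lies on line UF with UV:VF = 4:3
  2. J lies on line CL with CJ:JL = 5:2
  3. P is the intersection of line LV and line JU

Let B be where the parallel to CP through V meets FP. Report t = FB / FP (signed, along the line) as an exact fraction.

Set C = (0, 0), L = (1, 0), F = (0, 1), U = (5, -2); any affine frame gives the same invariant.
1. V lies on line UF with UV:VF = 4:3 ⇒ V = (15/7, -2/7)
2. J lies on line CL with CJ:JL = 5:2 ⇒ J = (5/7, 0)
3. P is the intersection of line LV and line JU ⇒ P = (5/13, 2/13)
through V parallel to CP: direction (5/13, 2/13); meets FP at B = (75/91, -74/91)
B = F + t·(P−F) with t = 15/7

t = 15/7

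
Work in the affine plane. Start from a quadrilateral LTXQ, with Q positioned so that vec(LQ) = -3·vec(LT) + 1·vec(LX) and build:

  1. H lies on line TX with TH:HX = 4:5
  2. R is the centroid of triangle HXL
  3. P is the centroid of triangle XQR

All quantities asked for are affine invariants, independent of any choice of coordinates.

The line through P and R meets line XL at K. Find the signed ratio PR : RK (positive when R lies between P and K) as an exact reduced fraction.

Work in coordinates with L = (0, 0), T = (1, 0), X = (0, 1), Q = (-3, 1).
1. H lies on line TX with TH:HX = 4:5 ⇒ H = (5/9, 4/9)
2. R is the centroid of triangle HXL ⇒ R = (5/27, 13/27)
3. P is the centroid of triangle XQR ⇒ P = (-76/81, 67/81)
line PR meets XL at K = (0, 7/13)
R = P + t·(K−P) with t = 91/76, so PR:RK = 91/76:-15/76

PR:RK = -91/15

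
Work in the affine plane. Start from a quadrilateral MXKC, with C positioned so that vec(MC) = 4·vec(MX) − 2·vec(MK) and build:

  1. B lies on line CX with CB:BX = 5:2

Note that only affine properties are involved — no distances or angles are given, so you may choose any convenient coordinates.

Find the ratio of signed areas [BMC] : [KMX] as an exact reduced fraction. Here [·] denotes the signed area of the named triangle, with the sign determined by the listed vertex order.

Work in coordinates with M = (0, 0), X = (1, 0), K = (0, 1), C = (4, -2).
1. B lies on line CX with CB:BX = 5:2 ⇒ B = (13/7, -4/7)
2·[BMC] = 10/7, 2·[KMX] = 1
[BMC]:[KMX] = 10/7:1 = 10/7

[BMC]:[KMX] = 10/7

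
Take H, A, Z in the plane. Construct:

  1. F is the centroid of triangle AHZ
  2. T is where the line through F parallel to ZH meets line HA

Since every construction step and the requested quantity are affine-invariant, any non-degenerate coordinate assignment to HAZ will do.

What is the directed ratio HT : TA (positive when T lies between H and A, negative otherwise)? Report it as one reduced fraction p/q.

HT:TA = 1/2

Set H = (0, 0), A = (1, 0), Z = (0, 1); any affine frame gives the same invariant.
1. F is the centroid of triangle AHZ ⇒ F = (1/3, 1/3)
2. T is where the line through F parallel to ZH meets line HA ⇒ T = (1/3, 0)
T = H + t·(A−H) with t = 1/3, so HT:TA = t:(1−t) = 1/3:2/3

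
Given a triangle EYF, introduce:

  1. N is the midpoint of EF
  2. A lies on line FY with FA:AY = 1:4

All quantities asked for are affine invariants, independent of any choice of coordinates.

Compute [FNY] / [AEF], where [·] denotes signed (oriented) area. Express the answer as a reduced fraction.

[FNY]:[AEF] = -5/2

Assign E = (0, 0), Y = (1, 0), F = (0, 1) — the answer is frame-independent, so this choice is without loss of generality.
1. N is the midpoint of EF ⇒ N = (0, 1/2)
2. A lies on line FY with FA:AY = 1:4 ⇒ A = (1/5, 4/5)
2·[FNY] = 1/2, 2·[AEF] = -1/5
[FNY]:[AEF] = 1/2:-1/5 = -5/2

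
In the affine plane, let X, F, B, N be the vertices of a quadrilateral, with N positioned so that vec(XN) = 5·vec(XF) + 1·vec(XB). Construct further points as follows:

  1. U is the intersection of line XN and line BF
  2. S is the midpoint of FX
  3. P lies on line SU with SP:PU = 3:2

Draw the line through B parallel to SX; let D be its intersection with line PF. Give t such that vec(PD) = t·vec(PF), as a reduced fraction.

t = -9

Choose coordinates X = (0, 0), F = (1, 0), B = (0, 1), N = (5, 1).
1. U is the intersection of line XN and line BF ⇒ U = (5/6, 1/6)
2. S is the midpoint of FX ⇒ S = (1/2, 0)
3. P lies on line SU with SP:PU = 3:2 ⇒ P = (7/10, 1/10)
through B parallel to SX: direction (-1/2, 0); meets PF at D = (-2, 1)
D = P + t·(F−P) with t = -9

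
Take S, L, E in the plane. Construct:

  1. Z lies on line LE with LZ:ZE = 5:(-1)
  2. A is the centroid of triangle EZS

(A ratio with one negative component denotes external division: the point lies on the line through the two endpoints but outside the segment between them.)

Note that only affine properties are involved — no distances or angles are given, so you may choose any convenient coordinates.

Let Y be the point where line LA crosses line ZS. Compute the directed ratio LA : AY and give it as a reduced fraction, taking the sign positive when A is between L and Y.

Work in coordinates with S = (0, 0), L = (1, 0), E = (0, 1).
1. Z lies on line LE with LZ:ZE = 5:(-1) ⇒ Z = (-1/4, 5/4)
2. A is the centroid of triangle EZS ⇒ A = (-1/12, 3/4)
line LA meets ZS at Y = (-9/56, 45/56)
A = L + t·(Y−L) with t = 14/15, so LA:AY = 14/15:1/15

LA:AY = 14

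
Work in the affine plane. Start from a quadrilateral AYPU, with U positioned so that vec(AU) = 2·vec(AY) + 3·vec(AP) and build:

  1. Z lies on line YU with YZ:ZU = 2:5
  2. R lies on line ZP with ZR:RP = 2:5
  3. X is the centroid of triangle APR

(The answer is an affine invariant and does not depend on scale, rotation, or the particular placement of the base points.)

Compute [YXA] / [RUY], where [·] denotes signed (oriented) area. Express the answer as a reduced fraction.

Assign A = (0, 0), Y = (1, 0), P = (0, 1), U = (2, 3) — the answer is frame-independent, so this choice is without loss of generality.
1. Z lies on line YU with YZ:ZU = 2:5 ⇒ Z = (9/7, 6/7)
2. R lies on line ZP with ZR:RP = 2:5 ⇒ R = (45/49, 44/49)
3. X is the centroid of triangle APR ⇒ X = (15/49, 31/49)
2·[YXA] = 31/49, 2·[RUY] = -8/7
[YXA]:[RUY] = 31/49:-8/7 = -31/56

[YXA]:[RUY] = -31/56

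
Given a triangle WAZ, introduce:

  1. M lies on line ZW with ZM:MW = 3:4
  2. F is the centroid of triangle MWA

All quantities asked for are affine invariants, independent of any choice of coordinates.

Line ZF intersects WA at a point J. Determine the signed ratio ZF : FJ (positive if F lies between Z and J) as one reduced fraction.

ZF:FJ = 17/4

Set W = (0, 0), A = (1, 0), Z = (0, 1); any affine frame gives the same invariant.
1. M lies on line ZW with ZM:MW = 3:4 ⇒ M = (0, 4/7)
2. F is the centroid of triangle MWA ⇒ F = (1/3, 4/21)
line ZF meets WA at J = (7/17, 0)
F = Z + t·(J−Z) with t = 17/21, so ZF:FJ = 17/21:4/21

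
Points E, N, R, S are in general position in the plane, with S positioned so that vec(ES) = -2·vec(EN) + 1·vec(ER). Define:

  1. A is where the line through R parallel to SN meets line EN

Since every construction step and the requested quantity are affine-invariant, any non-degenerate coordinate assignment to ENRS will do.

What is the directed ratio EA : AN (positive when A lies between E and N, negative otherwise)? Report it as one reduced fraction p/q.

Choose coordinates E = (0, 0), N = (1, 0), R = (0, 1), S = (-2, 1).
1. A is where the line through R parallel to SN meets line EN ⇒ A = (3, 0)
A = E + t·(N−E) with t = 3, so EA:AN = t:(1−t) = 3:-2

EA:AN = -3/2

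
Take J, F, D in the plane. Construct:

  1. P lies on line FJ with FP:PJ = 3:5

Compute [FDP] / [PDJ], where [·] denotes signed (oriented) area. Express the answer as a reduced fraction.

[FDP]:[PDJ] = 3/5

Set J = (0, 0), F = (1, 0), D = (0, 1); any affine frame gives the same invariant.
1. P lies on line FJ with FP:PJ = 3:5 ⇒ P = (5/8, 0)
2·[FDP] = 3/8, 2·[PDJ] = 5/8
[FDP]:[PDJ] = 3/8:5/8 = 3/5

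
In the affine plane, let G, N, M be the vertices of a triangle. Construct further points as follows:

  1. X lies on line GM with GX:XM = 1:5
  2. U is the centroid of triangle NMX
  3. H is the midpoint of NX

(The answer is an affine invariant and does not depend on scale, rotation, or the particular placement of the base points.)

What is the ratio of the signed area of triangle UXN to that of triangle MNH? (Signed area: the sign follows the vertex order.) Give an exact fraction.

Choose coordinates G = (0, 0), N = (1, 0), M = (0, 1).
1. X lies on line GM with GX:XM = 1:5 ⇒ X = (0, 1/6)
2. U is the centroid of triangle NMX ⇒ U = (1/3, 7/18)
3. H is the midpoint of NX ⇒ H = (1/2, 1/12)
2·[UXN] = 5/18, 2·[MNH] = -5/12
[UXN]:[MNH] = 5/18:-5/12 = -2/3

[UXN]:[MNH] = -2/3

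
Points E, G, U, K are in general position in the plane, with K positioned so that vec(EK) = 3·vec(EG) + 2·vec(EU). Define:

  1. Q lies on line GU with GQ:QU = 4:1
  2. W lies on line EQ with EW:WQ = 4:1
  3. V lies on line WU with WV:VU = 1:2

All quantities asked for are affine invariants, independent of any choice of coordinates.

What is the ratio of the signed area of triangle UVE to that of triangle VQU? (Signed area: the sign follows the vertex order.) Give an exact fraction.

Choose coordinates E = (0, 0), G = (1, 0), U = (0, 1), K = (3, 2).
1. Q lies on line GU with GQ:QU = 4:1 ⇒ Q = (1/5, 4/5)
2. W lies on line EQ with EW:WQ = 4:1 ⇒ W = (4/25, 16/25)
3. V lies on line WU with WV:VU = 1:2 ⇒ V = (8/75, 19/25)
2·[UVE] = -8/75, 2·[VQU] = 2/75
[UVE]:[VQU] = -8/75:2/75 = -4

[UVE]:[VQU] = -4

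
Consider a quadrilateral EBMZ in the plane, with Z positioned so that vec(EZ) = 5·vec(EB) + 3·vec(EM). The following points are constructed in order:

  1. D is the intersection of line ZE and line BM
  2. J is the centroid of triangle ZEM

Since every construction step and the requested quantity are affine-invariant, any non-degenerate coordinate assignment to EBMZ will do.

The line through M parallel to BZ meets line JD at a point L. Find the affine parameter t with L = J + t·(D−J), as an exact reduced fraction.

t = -88/17

Work in coordinates with E = (0, 0), B = (1, 0), M = (0, 1), Z = (5, 3).
1. D is the intersection of line ZE and line BM ⇒ D = (5/8, 3/8)
2. J is the centroid of triangle ZEM ⇒ J = (5/3, 4/3)
through M parallel to BZ: direction (4, 3); meets JD at L = (120/17, 107/17)
L = J + t·(D−J) with t = -88/17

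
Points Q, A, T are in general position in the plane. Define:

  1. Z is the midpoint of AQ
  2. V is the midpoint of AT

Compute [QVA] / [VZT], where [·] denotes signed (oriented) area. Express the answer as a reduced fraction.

Assign Q = (0, 0), A = (1, 0), T = (0, 1) — the answer is frame-independent, so this choice is without loss of generality.
1. Z is the midpoint of AQ ⇒ Z = (1/2, 0)
2. V is the midpoint of AT ⇒ V = (1/2, 1/2)
2·[QVA] = -1/2, 2·[VZT] = -1/4
[QVA]:[VZT] = -1/2:-1/4 = 2

[QVA]:[VZT] = 2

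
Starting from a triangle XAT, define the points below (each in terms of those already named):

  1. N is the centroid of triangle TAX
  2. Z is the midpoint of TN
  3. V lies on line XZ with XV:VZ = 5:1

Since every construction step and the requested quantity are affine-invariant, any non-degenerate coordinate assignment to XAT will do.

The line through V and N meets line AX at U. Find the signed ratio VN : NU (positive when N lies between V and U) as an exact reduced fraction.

Assign X = (0, 0), A = (1, 0), T = (0, 1) — the answer is frame-independent, so this choice is without loss of generality.
1. N is the centroid of triangle TAX ⇒ N = (1/3, 1/3)
2. Z is the midpoint of TN ⇒ Z = (1/6, 2/3)
3. V lies on line XZ with XV:VZ = 5:1 ⇒ V = (5/36, 5/9)
line VN meets AX at U = (5/8, 0)
N = V + t·(U−V) with t = 2/5, so VN:NU = 2/5:3/5

VN:NU = 2/3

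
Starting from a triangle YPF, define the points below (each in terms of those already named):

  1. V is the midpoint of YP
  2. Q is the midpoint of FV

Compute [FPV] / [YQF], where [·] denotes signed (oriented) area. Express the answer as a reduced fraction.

Work in coordinates with Y = (0, 0), P = (1, 0), F = (0, 1).
1. V is the midpoint of YP ⇒ V = (1/2, 0)
2. Q is the midpoint of FV ⇒ Q = (1/4, 1/2)
2·[FPV] = -1/2, 2·[YQF] = 1/4
[FPV]:[YQF] = -1/2:1/4 = -2

[FPV]:[YQF] = -2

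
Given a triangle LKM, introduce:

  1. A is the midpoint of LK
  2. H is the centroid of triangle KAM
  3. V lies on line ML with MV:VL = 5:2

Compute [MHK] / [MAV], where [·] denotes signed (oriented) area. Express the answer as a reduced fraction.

Choose coordinates L = (0, 0), K = (1, 0), M = (0, 1).
1. A is the midpoint of LK ⇒ A = (1/2, 0)
2. H is the centroid of triangle KAM ⇒ H = (1/2, 1/3)
3. V lies on line ML with MV:VL = 5:2 ⇒ V = (0, 2/7)
2·[MHK] = 1/6, 2·[MAV] = -5/14
[MHK]:[MAV] = 1/6:-5/14 = -7/15

[MHK]:[MAV] = -7/15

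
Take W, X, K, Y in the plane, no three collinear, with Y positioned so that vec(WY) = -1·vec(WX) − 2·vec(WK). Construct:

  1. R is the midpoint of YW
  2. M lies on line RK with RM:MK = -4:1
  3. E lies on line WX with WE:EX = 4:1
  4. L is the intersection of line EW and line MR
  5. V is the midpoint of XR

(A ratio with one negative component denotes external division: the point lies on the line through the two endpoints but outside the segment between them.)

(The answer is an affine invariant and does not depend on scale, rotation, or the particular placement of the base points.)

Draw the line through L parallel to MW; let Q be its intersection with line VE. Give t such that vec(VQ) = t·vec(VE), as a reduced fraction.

t = -11/10

Set W = (0, 0), X = (1, 0), K = (0, 1), Y = (-1, -2); any affine frame gives the same invariant.
1. R is the midpoint of YW ⇒ R = (-1/2, -1)
2. M lies on line RK with RM:MK = -4:1 ⇒ M = (1/6, 5/3)
3. E lies on line WX with WE:EX = 4:1 ⇒ E = (4/5, 0)
4. L is the intersection of line EW and line MR ⇒ L = (-1/4, 0)
5. V is the midpoint of XR ⇒ V = (1/4, -1/2)
through L parallel to MW: direction (-1/6, -5/3); meets VE at Q = (-71/200, -21/20)
Q = V + t·(E−V) with t = -11/10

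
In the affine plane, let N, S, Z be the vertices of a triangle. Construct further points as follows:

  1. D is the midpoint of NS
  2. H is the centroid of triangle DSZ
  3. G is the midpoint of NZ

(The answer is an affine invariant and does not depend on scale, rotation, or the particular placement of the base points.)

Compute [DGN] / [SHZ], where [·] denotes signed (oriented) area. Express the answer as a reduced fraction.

[DGN]:[SHZ] = -3/2

Work in coordinates with N = (0, 0), S = (1, 0), Z = (0, 1).
1. D is the midpoint of NS ⇒ D = (1/2, 0)
2. H is the centroid of triangle DSZ ⇒ H = (1/2, 1/3)
3. G is the midpoint of NZ ⇒ G = (0, 1/2)
2·[DGN] = 1/4, 2·[SHZ] = -1/6
[DGN]:[SHZ] = 1/4:-1/6 = -3/2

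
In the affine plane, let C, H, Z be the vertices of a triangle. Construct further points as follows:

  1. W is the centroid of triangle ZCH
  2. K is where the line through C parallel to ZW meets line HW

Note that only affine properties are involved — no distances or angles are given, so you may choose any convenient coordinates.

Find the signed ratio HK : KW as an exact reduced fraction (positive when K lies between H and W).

HK:KW = -2

Assign C = (0, 0), H = (1, 0), Z = (0, 1) — the answer is frame-independent, so this choice is without loss of generality.
1. W is the centroid of triangle ZCH ⇒ W = (1/3, 1/3)
2. K is where the line through C parallel to ZW meets line HW ⇒ K = (-1/3, 2/3)
K = H + t·(W−H) with t = 2, so HK:KW = t:(1−t) = 2:-1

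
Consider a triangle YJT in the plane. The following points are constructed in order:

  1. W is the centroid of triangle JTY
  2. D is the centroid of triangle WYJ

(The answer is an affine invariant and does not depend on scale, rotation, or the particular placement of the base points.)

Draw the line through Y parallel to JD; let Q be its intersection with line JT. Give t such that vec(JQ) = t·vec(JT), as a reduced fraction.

Choose coordinates Y = (0, 0), J = (1, 0), T = (0, 1).
1. W is the centroid of triangle JTY ⇒ W = (1/3, 1/3)
2. D is the centroid of triangle WYJ ⇒ D = (4/9, 1/9)
through Y parallel to JD: direction (-5/9, 1/9); meets JT at Q = (5/4, -1/4)
Q = J + t·(T−J) with t = -1/4

t = -1/4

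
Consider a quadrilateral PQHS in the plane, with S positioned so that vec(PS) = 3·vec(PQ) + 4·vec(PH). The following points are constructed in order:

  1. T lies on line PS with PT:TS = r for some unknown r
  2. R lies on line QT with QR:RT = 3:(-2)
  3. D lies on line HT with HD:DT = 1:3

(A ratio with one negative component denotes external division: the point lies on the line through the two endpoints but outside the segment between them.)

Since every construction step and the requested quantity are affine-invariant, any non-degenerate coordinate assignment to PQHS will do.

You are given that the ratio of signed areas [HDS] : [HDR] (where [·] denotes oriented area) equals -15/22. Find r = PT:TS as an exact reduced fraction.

r = -1/5

Choose coordinates P = (0, 0), Q = (1, 0), H = (0, 1), S = (3, 4).
1. With PT:TS = r, write λ = r/(r+1) so T = P + λ·(S−P); T is affine-linear in λ
2. R lies on line QT with QR:RT = 3:(-2) ⇒ R is an affine combination of earlier points and hence also affine-linear in λ
3. D lies on line HT with HD:DT = 1:3 ⇒ D is an affine combination of earlier points and hence also affine-linear in λ
Every point depending on T is an affine combination of T and λ-independent points, so each such coordinate is linear in λ; the λ² term in each signed area is a multiple of (S−P)×(S−P) = 0, so 2·[HDS] and 2·[HDR] are each linear in λ. Evaluating at λ=0 and λ=1:
  2·[HDS] = -3/4·λ + 3/4,   2·[HDR] = 7/2·λ − 1/2
So [HDS]:[HDR] = (-3/4·λ + 3/4) / (7/2·λ − 1/2). Setting this equal to -15/22:
  -3/4·λ + 3/4 = -15/22·(7/2·λ − 1/2)  ⇒  λ = -1/4
Then r = λ/(1−λ) = (-1/4)/(5/4) = -1/5. Check: with r = -1/5, T = (-3/4, -1) and [HDS]:[HDR] = -15/22 as required.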